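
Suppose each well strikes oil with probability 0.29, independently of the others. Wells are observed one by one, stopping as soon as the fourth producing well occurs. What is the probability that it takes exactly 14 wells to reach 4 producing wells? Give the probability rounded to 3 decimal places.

0.066

Y = trial on which the fourth success occurs; negative binomial, r=4, p=0.29.
P(Y=14) = C(13,3) · p^4 · (1−p)^10
= 286 · 0.0070728 · 0.032552 = 0.06585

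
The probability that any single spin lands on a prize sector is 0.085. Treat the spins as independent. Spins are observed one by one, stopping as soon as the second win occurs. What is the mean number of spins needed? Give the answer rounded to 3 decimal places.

23.529

Y = total spins until the second success; negative binomial with r=2, p=0.085.
E[Y] = r / p = 2 / 0.085 = 23.52941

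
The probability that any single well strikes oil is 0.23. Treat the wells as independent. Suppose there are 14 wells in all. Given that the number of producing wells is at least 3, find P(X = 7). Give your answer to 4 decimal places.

X ~ Binomial(14, 0.23). Want P(X=7 | X≥3) = P(X=7) / P(X≥3).
P(X=7) = C(14,7)·0.23^7·0.77^7 = 0.018753
P(X≥3) = 1 − 0.025756 − 0.107705 − 0.209115 = 0.657424
Ratio = 0.018753 / 0.657424 = 0.028525

0.0285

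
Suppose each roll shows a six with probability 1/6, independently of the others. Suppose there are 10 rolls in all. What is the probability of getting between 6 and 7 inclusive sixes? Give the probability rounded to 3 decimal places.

X ~ Binomial(10, 0.166667); P(6 ≤ X ≤ 7) = Σ C(10,k) p^k (1−p)^(10−k) over k:
  k=6: C(10,6)·0.166667^6·0.833333^4 = 0.00217
  k=7: C(10,7)·0.166667^7·0.833333^3 = 0.00025
Total = 0.00242

0.002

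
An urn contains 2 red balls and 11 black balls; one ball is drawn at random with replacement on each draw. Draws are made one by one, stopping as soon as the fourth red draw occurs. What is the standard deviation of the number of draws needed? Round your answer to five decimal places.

11.95826

Y = total draws until the fourth success; negative binomial with r=4, p=0.153846.
SD(Y) = √[r(1−p)/p²] = √(143.0000000) = 11.9582607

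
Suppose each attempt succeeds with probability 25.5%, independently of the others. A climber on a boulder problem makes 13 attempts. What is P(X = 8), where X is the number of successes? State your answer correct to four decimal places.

0.0053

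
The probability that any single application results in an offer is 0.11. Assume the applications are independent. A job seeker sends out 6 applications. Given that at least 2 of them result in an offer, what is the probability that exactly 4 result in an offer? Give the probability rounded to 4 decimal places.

X ~ Binomial(6, 0.11). Want P(X=4 | X≥2) = P(X=4) / P(X≥2).
P(X=4) = C(6,4)·0.11^4·0.89^2 = 0.001740
P(X≥2) = 1 − 0.496981 − 0.368548 = 0.134471
Ratio = 0.001740 / 0.134471 = 0.012936

0.0129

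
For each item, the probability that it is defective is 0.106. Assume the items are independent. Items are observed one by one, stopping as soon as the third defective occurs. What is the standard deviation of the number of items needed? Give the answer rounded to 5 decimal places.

Y = total items until the third success; negative binomial with r=3, p=0.106.
SD(Y) = √[r(1−p)/p²] = √(238.6970452) = 15.4498235

15.44982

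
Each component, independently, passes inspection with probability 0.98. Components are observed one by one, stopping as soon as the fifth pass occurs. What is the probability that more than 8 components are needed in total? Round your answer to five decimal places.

0.00001

Needing more than 8 components ⇔ fewer than 5 successes in the first 8. With X ~ Binomial(8, 0.98), P(Y > 8) = P(X ≤ 4).
  k=0: C(8,0)·0.98^0·0.02^8 = 0.0000000
  k=1: C(8,1)·0.98^1·0.02^7 = 0.0000000
  k=2: C(8,2)·0.98^2·0.02^6 = 0.0000000
  k=3: C(8,3)·0.98^3·0.02^5 = 0.0000002
  k=4: C(8,4)·0.98^4·0.02^4 = 0.0000103
P(X ≤ 4) = 0.0000105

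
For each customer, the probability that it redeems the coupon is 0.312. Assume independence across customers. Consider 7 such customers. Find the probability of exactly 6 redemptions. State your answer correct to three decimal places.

X ~ Binomial(n=7, p=0.312).
P(X=6) = C(7,6) · p^6 · (1−p)^1
= 7 · 0.00092242 · 0.688 = 0.00444

0.004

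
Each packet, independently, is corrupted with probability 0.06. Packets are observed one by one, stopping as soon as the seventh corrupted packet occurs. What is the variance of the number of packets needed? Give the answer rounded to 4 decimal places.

1827.7778

Y = total packets until the seventh success; negative binomial with r=7, p=0.06.
Var(Y) = r(1−p)/p² = 7·0.94 / 0.06² = 1827.777778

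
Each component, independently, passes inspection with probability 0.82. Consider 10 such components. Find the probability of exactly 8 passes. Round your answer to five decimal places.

X ~ Binomial(n=10, p=0.82).
P(X=8) = C(10,8) · p^8 · (1−p)^2
= 45 · 0.20441 · 0.0324 = 0.2980357

0.29804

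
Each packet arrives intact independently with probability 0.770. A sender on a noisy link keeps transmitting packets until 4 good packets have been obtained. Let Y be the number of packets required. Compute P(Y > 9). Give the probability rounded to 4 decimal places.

Needing more than 9 packets ⇔ fewer than 4 successes in the first 9. With X ~ Binomial(9, 0.77), P(Y > 9) = P(X ≤ 3).
  k=0: C(9,0)·0.77^0·0.23^9 = 0.000002
  k=1: C(9,1)·0.77^1·0.23^8 = 0.000054
  k=2: C(9,2)·0.77^2·0.23^7 = 0.000727
  k=3: C(9,3)·0.77^3·0.23^6 = 0.005677
P(X ≤ 3) = 0.006460

0.0065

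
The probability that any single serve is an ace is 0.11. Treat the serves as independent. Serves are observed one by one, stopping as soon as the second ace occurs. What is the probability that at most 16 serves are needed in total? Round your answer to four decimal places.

Finishing within 16 serves ⇔ at least 2 successes in the first 16. With X ~ Binomial(16, 0.11), P(Y ≤ 16) = 1 − P(X ≤ 1).
  k=0: C(16,0)·0.11^0·0.89^16 = 0.154967
  k=1: C(16,1)·0.11^1·0.89^15 = 0.306452
1 − 0.461420 = 0.538580

0.5386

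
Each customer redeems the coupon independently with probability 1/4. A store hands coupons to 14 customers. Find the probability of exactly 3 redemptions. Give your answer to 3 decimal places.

X ~ Binomial(n=14, p=0.25).
P(X=3) = C(14,3) · p^3 · (1−p)^11
= 364 · 0.015625 · 0.042235 = 0.24021

0.240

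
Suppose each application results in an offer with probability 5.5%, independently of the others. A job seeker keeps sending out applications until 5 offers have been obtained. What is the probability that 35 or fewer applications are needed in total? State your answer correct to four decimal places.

Finishing within 35 applications ⇔ at least 5 successes in the first 35. With X ~ Binomial(35, 0.055), P(Y ≤ 35) = 1 − P(X ≤ 4).
  k=0: C(35,0)·0.055^0·0.945^35 = 0.138074
  k=1: C(35,1)·0.055^1·0.945^34 = 0.281263
  k=2: C(35,2)·0.055^2·0.945^33 = 0.278286
  k=3: C(35,3)·0.055^3·0.945^32 = 0.178162
  k=4: C(35,4)·0.055^4·0.945^31 = 0.082954
1 − 0.958740 = 0.041260

0.0413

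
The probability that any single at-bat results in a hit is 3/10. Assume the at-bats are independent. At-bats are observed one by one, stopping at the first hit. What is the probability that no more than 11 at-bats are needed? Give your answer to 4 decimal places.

Y = number of at-bats to the first success; geometric, p = 0.30.
P(Y ≤ 11) = 1 − (1−p)^11 = 1 − 0.019773 = 0.980227

0.9802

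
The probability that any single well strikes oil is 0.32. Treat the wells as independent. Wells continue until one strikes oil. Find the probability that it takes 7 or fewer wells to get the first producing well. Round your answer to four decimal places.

Y = number of wells to the first success; geometric, p = 0.32.
P(Y ≤ 7) = 1 − (1−p)^7 = 1 − 0.067230 = 0.932770

0.9328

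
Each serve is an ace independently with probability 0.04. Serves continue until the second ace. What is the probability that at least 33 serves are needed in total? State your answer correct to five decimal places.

Needing more than 32 serves ⇔ fewer than 2 successes in the first 32. With X ~ Binomial(32, 0.04), P(Y > 32) = P(X ≤ 1).
  k=0: C(32,0)·0.04^0·0.96^32 = 0.2708192
  k=1: C(32,1)·0.04^1·0.96^31 = 0.3610923
P(X ≤ 1) = 0.6319115

0.63191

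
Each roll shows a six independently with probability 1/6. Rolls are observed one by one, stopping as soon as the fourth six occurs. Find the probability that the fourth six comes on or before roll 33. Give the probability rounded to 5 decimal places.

Finishing within 33 rolls ⇔ at least 4 successes in the first 33. With X ~ Binomial(33, 0.166667), P(Y ≤ 33) = 1 − P(X ≤ 3).
  k=0: C(33,0)·0.166667^0·0.833333^33 = 0.0024379
  k=1: C(33,1)·0.166667^1·0.833333^32 = 0.0160903
  k=2: C(33,2)·0.166667^2·0.833333^31 = 0.0514888
  k=3: C(33,3)·0.166667^3·0.833333^30 = 0.1064102
1 − 0.1764272 = 0.8235728

0.82357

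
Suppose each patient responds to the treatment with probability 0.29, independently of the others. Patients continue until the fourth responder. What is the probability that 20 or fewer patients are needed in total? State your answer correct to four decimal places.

0.8744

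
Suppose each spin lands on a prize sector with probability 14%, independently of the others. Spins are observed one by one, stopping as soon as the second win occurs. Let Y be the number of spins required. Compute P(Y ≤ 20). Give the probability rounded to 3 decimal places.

Finishing within 20 spins ⇔ at least 2 successes in the first 20. With X ~ Binomial(20, 0.14), P(Y ≤ 20) = 1 − P(X ≤ 1).
  k=0: C(20,0)·0.14^0·0.86^20 = 0.04897
  k=1: C(20,1)·0.14^1·0.86^19 = 0.15945
1 − 0.20843 = 0.79157

0.792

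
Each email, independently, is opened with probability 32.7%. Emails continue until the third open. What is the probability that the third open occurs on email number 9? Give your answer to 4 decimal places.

Y = trial on which the third success occurs; negative binomial, r=3, p=0.327.
P(Y=9) = C(8,2) · p^3 · (1−p)^6
= 28 · 0.034966 · 0.092916 = 0.090969

0.0910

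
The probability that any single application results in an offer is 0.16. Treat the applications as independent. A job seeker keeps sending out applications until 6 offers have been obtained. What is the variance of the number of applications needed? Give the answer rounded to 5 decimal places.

Y = total applications until the sixth success; negative binomial with r=6, p=0.16.
Var(Y) = r(1−p)/p² = 6·0.84 / 0.16² = 196.8750000

196.87500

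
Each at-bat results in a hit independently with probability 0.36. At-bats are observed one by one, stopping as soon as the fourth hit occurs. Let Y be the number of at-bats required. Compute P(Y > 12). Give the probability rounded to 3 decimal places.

0.320

Needing more than 12 at-bats ⇔ fewer than 4 successes in the first 12. With X ~ Binomial(12, 0.36), P(Y > 12) = P(X ≤ 3).
  k=0: C(12,0)·0.36^0·0.64^12 = 0.00472
  k=1: C(12,1)·0.36^1·0.64^11 = 0.03188
  k=2: C(12,2)·0.36^2·0.64^10 = 0.09862
  k=3: C(12,3)·0.36^3·0.64^9 = 0.18491
P(X ≤ 3) = 0.32012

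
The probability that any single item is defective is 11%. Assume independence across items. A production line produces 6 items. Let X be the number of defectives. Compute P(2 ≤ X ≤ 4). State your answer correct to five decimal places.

X ~ Binomial(6, 0.11); P(2 ≤ X ≤ 4) = Σ C(6,k) p^k (1−p)^(6−k) over k:
  k=2: C(6,2)·0.11^2·0.89^4 = 0.1138772
  k=3: C(6,3)·0.11^3·0.89^3 = 0.0187663
  k=4: C(6,4)·0.11^4·0.89^2 = 0.0017396
Total = 0.1343830

0.13438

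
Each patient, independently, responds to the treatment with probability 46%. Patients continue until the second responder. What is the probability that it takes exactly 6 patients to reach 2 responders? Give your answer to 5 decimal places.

0.08996

Y = trial on which the second success occurs; negative binomial, r=2, p=0.46.
P(Y=6) = C(5,1) · p^2 · (1−p)^4
= 5 · 0.2116 · 0.085031 = 0.0899623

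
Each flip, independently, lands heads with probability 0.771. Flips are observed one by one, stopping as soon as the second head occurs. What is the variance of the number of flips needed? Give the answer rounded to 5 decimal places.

0.77047

Y = total flips until the second success; negative binomial with r=2, p=0.771.
Var(Y) = r(1−p)/p² = 2·0.229 / 0.771² = 0.7704718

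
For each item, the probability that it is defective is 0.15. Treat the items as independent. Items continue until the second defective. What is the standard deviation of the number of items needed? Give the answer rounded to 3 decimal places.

Y = total items until the second success; negative binomial with r=2, p=0.15.
SD(Y) = √[r(1−p)/p²] = √(75.55556) = 8.69227

8.692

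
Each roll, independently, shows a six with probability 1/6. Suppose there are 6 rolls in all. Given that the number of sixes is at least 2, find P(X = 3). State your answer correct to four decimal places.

X ~ Binomial(6, 0.166667). Want P(X=3 | X≥2) = P(X=3) / P(X≥2).
P(X=3) = C(6,3)·0.166667^3·0.833333^3 = 0.053584
P(X≥2) = 1 − 0.334898 − 0.401878 = 0.263224
Ratio = 0.053584 / 0.263224 = 0.203566

0.2036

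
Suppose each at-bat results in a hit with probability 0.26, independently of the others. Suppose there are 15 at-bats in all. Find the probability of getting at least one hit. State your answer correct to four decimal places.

P(at least one) = 1 − P(none) = 1 − (1 − 0.26)^15
= 1 − 0.010926 = 0.989074

0.9891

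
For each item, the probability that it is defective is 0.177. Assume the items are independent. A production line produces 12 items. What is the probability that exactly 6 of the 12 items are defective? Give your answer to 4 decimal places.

0.0088

X ~ Binomial(n=12, p=0.177).
P(X=6) = C(12,6) · p^6 · (1−p)^6
= 924 · 3.075e-05 · 0.31074 = 0.008829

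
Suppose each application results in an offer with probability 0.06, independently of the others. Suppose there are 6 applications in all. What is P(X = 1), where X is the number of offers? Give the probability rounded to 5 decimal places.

X ~ Binomial(n=6, p=0.06).
P(X=1) = C(6,1) · p^1 · (1−p)^5
= 6 · 0.06 · 0.7339 = 0.2642054

0.26421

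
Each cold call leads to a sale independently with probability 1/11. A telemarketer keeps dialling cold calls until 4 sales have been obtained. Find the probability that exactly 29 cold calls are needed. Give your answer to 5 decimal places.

Y = trial on which the fourth success occurs; negative binomial, r=4, p=0.090909.
P(Y=29) = C(28,3) · p^4 · (1−p)^25
= 3276 · 6.8301e-05 · 0.092296 = 0.0206517

0.02065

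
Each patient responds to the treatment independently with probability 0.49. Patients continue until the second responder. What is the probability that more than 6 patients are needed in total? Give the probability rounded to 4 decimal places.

0.1190

Needing more than 6 patients ⇔ fewer than 2 successes in the first 6. With X ~ Binomial(6, 0.49), P(Y > 6) = P(X ≤ 1).
  k=0: C(6,0)·0.49^0·0.51^6 = 0.017596
  k=1: C(6,1)·0.49^1·0.51^5 = 0.101437
P(X ≤ 1) = 0.119034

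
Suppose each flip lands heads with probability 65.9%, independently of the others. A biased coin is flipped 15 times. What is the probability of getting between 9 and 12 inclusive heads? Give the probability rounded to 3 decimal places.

0.707

X ~ Binomial(15, 0.659); P(9 ≤ X ≤ 12) = Σ C(15,k) p^k (1−p)^(15−k) over k:
  k=9: C(15,9)·0.659^9·0.341^6 = 0.18446
  k=10: C(15,10)·0.659^10·0.341^5 = 0.21389
  k=11: C(15,11)·0.659^11·0.341^4 = 0.18788
  k=12: C(15,12)·0.659^12·0.341^3 = 0.12103
Total = 0.70726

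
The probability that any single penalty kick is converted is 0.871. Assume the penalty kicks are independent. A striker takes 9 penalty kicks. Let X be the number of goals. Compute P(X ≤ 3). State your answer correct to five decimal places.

0.00027

X ~ Binomial(9, 0.871); P(X ≤ 3) = Σ C(9,k) p^k (1−p)^(9−k) over k:
  k=0: C(9,0)·0.871^0·0.129^9 = 0.0000000
  k=1: C(9,1)·0.871^1·0.129^8 = 0.0000006
  k=2: C(9,2)·0.871^2·0.129^7 = 0.0000162
  k=3: C(9,3)·0.871^3·0.129^6 = 0.0002558
Total = 0.0002726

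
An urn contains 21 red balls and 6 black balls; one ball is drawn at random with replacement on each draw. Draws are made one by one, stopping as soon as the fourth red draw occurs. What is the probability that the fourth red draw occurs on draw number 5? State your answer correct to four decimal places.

0.3253

Y = trial on which the fourth success occurs; negative binomial, r=4, p=0.777778.
P(Y=5) = C(4,3) · p^4 · (1−p)^1
= 4 · 0.36595 · 0.22222 = 0.325289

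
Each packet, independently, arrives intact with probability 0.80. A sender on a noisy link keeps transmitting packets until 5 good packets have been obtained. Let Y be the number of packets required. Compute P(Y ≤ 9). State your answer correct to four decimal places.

0.9804

Finishing within 9 packets ⇔ at least 5 successes in the first 9. With X ~ Binomial(9, 0.80), P(Y ≤ 9) = 1 − P(X ≤ 4).
  k=0: C(9,0)·0.80^0·0.20^9 = 0.000001
  k=1: C(9,1)·0.80^1·0.20^8 = 0.000018
  k=2: C(9,2)·0.80^2·0.20^7 = 0.000295
  k=3: C(9,3)·0.80^3·0.20^6 = 0.002753
  k=4: C(9,4)·0.80^4·0.20^5 = 0.016515
1 − 0.019581 = 0.980419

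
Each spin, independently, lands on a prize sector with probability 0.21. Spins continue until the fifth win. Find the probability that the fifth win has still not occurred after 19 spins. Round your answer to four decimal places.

0.6319

Needing more than 19 spins ⇔ fewer than 5 successes in the first 19. With X ~ Binomial(19, 0.21), P(Y > 19) = P(X ≤ 4).
  k=0: C(19,0)·0.21^0·0.79^19 = 0.011348
  k=1: C(19,1)·0.21^1·0.79^18 = 0.057314
  k=2: C(19,2)·0.21^2·0.79^17 = 0.137118
  k=3: C(19,3)·0.21^3·0.79^16 = 0.206545
  k=4: C(19,4)·0.21^4·0.79^15 = 0.219618
P(X ≤ 4) = 0.631943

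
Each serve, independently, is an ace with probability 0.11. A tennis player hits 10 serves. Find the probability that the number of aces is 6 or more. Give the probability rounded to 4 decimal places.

0.0003

X ~ Binomial(10, 0.11); P(X ≥ 6) = Σ C(10,k) p^k (1−p)^(10−k) over k:
  k=6: C(10,6)·0.11^6·0.89^4 = 0.000233
  k=7: C(10,7)·0.11^7·0.89^3 = 0.000016
  k=8: C(10,8)·0.11^8·0.89^2 = 0.000001
  k=9: C(10,9)·0.11^9·0.89^1 = 0.000000
  k=10: C(10,10)·0.11^10·0.89^0 = 0.000000
Total = 0.000251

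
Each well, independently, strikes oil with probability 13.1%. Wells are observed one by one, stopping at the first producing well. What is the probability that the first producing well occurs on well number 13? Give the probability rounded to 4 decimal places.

Geometric (trials to first success), p = 0.131.
P(Y = 13) = (1−p)^12 · p = 0.18545 · 0.131 = 0.024295

0.0243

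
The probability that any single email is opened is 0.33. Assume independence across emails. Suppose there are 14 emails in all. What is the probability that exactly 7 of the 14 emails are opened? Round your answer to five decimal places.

0.08865

X ~ Binomial(n=14, p=0.33).
P(X=7) = C(14,7) · p^7 · (1−p)^7
= 3432 · 0.00042618 · 0.060607 = 0.0886479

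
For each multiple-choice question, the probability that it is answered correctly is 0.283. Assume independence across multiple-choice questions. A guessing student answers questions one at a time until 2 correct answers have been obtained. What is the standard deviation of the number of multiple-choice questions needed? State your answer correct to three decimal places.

4.231

Y = total multiple-choice questions until the second success; negative binomial with r=2, p=0.283.
SD(Y) = √[r(1−p)/p²] = √(17.90508) = 4.23144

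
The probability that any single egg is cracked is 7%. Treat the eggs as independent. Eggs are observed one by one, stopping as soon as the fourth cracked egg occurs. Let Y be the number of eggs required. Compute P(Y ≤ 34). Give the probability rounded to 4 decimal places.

0.2122

Finishing within 34 eggs ⇔ at least 4 successes in the first 34. With X ~ Binomial(34, 0.07), P(Y ≤ 34) = 1 − P(X ≤ 3).
  k=0: C(34,0)·0.07^0·0.93^34 = 0.084805
  k=1: C(34,1)·0.07^1·0.93^33 = 0.217027
  k=2: C(34,2)·0.07^2·0.93^32 = 0.269534
  k=3: C(34,3)·0.07^3·0.93^31 = 0.216400
1 − 0.787766 = 0.212234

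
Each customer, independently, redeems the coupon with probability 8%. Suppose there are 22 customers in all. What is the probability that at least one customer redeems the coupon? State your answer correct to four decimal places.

0.8403

P(at least one) = 1 − P(none) = 1 − (1 − 0.08)^22
= 1 − 0.159710 = 0.840290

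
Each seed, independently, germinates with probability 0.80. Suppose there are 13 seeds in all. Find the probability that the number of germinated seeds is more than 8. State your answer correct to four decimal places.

0.9009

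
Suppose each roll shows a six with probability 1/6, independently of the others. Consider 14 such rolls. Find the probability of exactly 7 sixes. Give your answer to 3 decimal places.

0.003

X ~ Binomial(n=14, p=0.166667).
P(X=7) = C(14,7) · p^7 · (1−p)^7
= 3432 · 3.5722e-06 · 0.27908 = 0.00342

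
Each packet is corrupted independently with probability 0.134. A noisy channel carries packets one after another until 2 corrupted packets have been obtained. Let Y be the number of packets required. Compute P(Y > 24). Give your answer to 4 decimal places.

Needing more than 24 packets ⇔ fewer than 2 successes in the first 24. With X ~ Binomial(24, 0.134), P(Y > 24) = P(X ≤ 1).
  k=0: C(24,0)·0.134^0·0.866^24 = 0.031654
  k=1: C(24,1)·0.134^1·0.866^23 = 0.117551
P(X ≤ 1) = 0.149205

0.1492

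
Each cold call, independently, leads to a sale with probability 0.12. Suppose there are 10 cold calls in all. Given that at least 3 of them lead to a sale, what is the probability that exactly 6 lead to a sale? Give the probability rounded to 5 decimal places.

0.00346

X ~ Binomial(10, 0.12). Want P(X=6 | X≥3) = P(X=6) / P(X≥3).
P(X=6) = C(10,6)·0.12^6·0.88^4 = 0.0003760
P(X≥3) = 1 − 0.2785010 − 0.3797741 − 0.2330432 = 0.1086818
Ratio = 0.0003760 / 0.1086818 = 0.0034600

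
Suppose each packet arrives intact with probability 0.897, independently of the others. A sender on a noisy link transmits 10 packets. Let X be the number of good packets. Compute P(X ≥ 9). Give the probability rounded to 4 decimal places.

0.7245

X ~ Binomial(10, 0.897); P(X ≥ 9) = Σ C(10,k) p^k (1−p)^(10−k) over k:
  k=9: C(10,9)·0.897^9·0.103^1 = 0.387230
  k=10: C(10,10)·0.897^10·0.103^0 = 0.337229
Total = 0.724459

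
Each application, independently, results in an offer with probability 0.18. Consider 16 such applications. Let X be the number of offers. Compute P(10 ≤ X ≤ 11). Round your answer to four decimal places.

X ~ Binomial(16, 0.18); P(10 ≤ X ≤ 11) = Σ C(16,k) p^k (1−p)^(16−k) over k:
  k=10: C(16,10)·0.18^10·0.82^6 = 0.000087
  k=11: C(16,11)·0.18^11·0.82^5 = 0.000010
Total = 0.000097

0.0001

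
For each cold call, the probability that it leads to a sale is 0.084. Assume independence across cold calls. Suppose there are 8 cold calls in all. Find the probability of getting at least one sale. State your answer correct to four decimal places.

P(at least one) = 1 − P(none) = 1 − (1 − 0.084)^8
= 1 − 0.495637 = 0.504363

0.5044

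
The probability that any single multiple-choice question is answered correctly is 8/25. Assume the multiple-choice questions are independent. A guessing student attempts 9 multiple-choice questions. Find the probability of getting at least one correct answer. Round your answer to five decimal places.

0.96891

P(at least one) = 1 − P(none) = 1 − (1 − 0.32)^9
= 1 − 0.0310871 = 0.9689129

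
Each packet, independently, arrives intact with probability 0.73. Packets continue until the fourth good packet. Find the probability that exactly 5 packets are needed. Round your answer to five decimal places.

0.30670

Y = trial on which the fourth success occurs; negative binomial, r=4, p=0.73.
P(Y=5) = C(4,3) · p^4 · (1−p)^1
= 4 · 0.28398 · 0.27 = 0.3067010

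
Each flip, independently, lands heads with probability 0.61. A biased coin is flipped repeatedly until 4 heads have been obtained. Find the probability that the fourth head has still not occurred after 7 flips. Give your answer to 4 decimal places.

0.2707

Needing more than 7 flips ⇔ fewer than 4 successes in the first 7. With X ~ Binomial(7, 0.61), P(Y > 7) = P(X ≤ 3).
  k=0: C(7,0)·0.61^0·0.39^7 = 0.001372
  k=1: C(7,1)·0.61^1·0.39^6 = 0.015025
  k=2: C(7,2)·0.61^2·0.39^5 = 0.070502
  k=3: C(7,3)·0.61^3·0.39^4 = 0.183788
P(X ≤ 3) = 0.270687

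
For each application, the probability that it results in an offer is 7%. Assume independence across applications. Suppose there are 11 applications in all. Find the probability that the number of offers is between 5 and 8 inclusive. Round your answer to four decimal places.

0.0005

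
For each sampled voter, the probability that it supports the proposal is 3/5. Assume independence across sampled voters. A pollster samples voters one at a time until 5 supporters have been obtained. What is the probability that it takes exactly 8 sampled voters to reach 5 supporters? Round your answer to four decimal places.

0.1742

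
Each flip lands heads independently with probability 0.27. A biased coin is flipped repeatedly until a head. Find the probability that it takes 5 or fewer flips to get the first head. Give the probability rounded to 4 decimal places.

0.7927

Y = number of flips to the first success; geometric, p = 0.27.
P(Y ≤ 5) = 1 − (1−p)^5 = 1 − 0.207307 = 0.792693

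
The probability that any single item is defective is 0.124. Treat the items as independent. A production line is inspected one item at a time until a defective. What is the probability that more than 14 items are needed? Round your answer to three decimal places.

Y = number of items to the first success; geometric, p = 0.124.
P(Y > 14) = P(first 14 all fail) = (1−p)^14 = 0.15670

0.157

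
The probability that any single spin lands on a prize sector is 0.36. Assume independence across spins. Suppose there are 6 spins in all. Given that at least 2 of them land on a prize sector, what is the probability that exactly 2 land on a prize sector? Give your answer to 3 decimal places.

0.466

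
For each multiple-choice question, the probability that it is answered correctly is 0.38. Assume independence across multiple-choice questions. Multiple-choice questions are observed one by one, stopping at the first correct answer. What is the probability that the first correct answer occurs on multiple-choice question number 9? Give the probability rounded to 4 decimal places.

Geometric (trials to first success), p = 0.38.
P(Y = 9) = (1−p)^8 · p = 0.021834 · 0.38 = 0.008297

0.0083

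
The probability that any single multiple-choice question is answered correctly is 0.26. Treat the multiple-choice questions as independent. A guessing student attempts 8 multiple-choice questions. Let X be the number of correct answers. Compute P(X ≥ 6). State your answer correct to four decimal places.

X ~ Binomial(8, 0.26); P(X ≥ 6) = Σ C(8,k) p^k (1−p)^(8−k) over k:
  k=6: C(8,6)·0.26^6·0.74^2 = 0.004737
  k=7: C(8,7)·0.26^7·0.74^1 = 0.000475
  k=8: C(8,8)·0.26^8·0.74^0 = 0.000021
Total = 0.005233

0.0052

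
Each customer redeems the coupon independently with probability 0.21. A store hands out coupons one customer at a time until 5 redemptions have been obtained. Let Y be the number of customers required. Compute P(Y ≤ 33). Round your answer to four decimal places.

Finishing within 33 customers ⇔ at least 5 successes in the first 33. With X ~ Binomial(33, 0.21), P(Y ≤ 33) = 1 − P(X ≤ 4).
  k=0: C(33,0)·0.21^0·0.79^33 = 0.000418
  k=1: C(33,1)·0.21^1·0.79^32 = 0.003671
  k=2: C(33,2)·0.21^2·0.79^31 = 0.015614
  k=3: C(33,3)·0.21^3·0.79^30 = 0.042889
  k=4: C(33,4)·0.21^4·0.79^29 = 0.085506
1 − 0.148099 = 0.851901

0.8519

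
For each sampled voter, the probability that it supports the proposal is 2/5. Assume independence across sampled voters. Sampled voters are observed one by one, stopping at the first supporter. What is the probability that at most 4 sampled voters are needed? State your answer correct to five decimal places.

0.87040

Y = number of sampled voters to the first success; geometric, p = 0.40.
P(Y ≤ 4) = 1 − (1−p)^4 = 1 − 0.1296000 = 0.8704000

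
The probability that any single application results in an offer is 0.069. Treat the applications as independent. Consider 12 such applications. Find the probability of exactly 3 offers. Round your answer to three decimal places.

X ~ Binomial(n=12, p=0.069).
P(X=3) = C(12,3) · p^3 · (1−p)^9
= 220 · 0.00032851 · 0.52547 = 0.03798

0.038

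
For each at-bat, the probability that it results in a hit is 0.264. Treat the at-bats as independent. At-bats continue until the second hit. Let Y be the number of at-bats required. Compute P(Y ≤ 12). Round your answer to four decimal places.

Finishing within 12 at-bats ⇔ at least 2 successes in the first 12. With X ~ Binomial(12, 0.264), P(Y ≤ 12) = 1 − P(X ≤ 1).
  k=0: C(12,0)·0.264^0·0.736^12 = 0.025266
  k=1: C(12,1)·0.264^1·0.736^11 = 0.108753
1 − 0.134019 = 0.865981

0.8660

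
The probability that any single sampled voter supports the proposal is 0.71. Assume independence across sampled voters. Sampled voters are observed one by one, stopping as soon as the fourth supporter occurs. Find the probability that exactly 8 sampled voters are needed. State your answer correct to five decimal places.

0.06291

Y = trial on which the fourth success occurs; negative binomial, r=4, p=0.71.
P(Y=8) = C(7,3) · p^4 · (1−p)^4
= 35 · 0.25412 · 0.0070728 = 0.0629062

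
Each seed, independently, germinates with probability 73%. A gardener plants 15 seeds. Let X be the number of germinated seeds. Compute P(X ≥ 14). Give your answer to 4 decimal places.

X ~ Binomial(15, 0.73); P(X ≥ 14) = Σ C(15,k) p^k (1−p)^(15−k) over k:
  k=14: C(15,14)·0.73^14·0.27^1 = 0.049428
  k=15: C(15,15)·0.73^15·0.27^0 = 0.008909
Total = 0.058338

0.0583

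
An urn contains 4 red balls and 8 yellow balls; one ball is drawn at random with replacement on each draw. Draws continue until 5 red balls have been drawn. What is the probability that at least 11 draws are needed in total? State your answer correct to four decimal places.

0.7869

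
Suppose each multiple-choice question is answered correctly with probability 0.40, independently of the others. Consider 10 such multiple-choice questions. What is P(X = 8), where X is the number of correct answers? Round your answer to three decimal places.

0.011

X ~ Binomial(n=10, p=0.40).
P(X=8) = C(10,8) · p^8 · (1−p)^2
= 45 · 0.00065536 · 0.36 = 0.01062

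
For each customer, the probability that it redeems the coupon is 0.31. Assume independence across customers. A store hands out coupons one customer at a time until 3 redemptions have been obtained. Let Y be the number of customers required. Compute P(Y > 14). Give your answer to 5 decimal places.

0.14227

Needing more than 14 customers ⇔ fewer than 3 successes in the first 14. With X ~ Binomial(14, 0.31), P(Y > 14) = P(X ≤ 2).
  k=0: C(14,0)·0.31^0·0.69^14 = 0.0055448
  k=1: C(14,1)·0.31^1·0.69^13 = 0.0348761
  k=2: C(14,2)·0.31^2·0.69^12 = 0.1018483
P(X ≤ 2) = 0.1422692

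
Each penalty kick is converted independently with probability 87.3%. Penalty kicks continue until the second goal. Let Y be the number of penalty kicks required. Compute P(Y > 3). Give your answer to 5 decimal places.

0.04429

Needing more than 3 penalty kicks ⇔ fewer than 2 successes in the first 3. With X ~ Binomial(3, 0.873), P(Y > 3) = P(X ≤ 1).
  k=0: C(3,0)·0.873^0·0.127^3 = 0.0020484
  k=1: C(3,1)·0.873^1·0.127^2 = 0.0422419
P(X ≤ 1) = 0.0442902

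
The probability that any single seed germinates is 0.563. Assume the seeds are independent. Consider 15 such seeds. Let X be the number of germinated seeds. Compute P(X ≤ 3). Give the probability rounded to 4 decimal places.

0.0047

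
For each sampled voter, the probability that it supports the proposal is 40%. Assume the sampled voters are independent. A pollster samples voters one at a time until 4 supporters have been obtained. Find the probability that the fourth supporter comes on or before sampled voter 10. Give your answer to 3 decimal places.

0.618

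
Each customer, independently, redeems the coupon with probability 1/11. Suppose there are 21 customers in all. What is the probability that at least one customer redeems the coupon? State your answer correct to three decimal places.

0.865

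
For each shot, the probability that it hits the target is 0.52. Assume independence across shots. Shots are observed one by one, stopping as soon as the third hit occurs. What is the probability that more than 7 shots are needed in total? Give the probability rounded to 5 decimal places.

0.19508

Needing more than 7 shots ⇔ fewer than 3 successes in the first 7. With X ~ Binomial(7, 0.52), P(Y > 7) = P(X ≤ 2).
  k=0: C(7,0)·0.52^0·0.48^7 = 0.0058707
  k=1: C(7,1)·0.52^1·0.48^6 = 0.0445193
  k=2: C(7,2)·0.52^2·0.48^5 = 0.1446879
P(X ≤ 2) = 0.1950779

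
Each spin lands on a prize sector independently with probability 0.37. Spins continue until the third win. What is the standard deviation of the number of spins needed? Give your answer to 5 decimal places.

3.71560

Y = total spins until the third success; negative binomial with r=3, p=0.37.
SD(Y) = √[r(1−p)/p²] = √(13.8056976) = 3.7156019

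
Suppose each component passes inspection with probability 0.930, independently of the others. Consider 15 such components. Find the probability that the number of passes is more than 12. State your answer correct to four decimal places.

X ~ Binomial(15, 0.93); P(X ≥ 13) = Σ C(15,k) p^k (1−p)^(15−k) over k:
  k=13: C(15,13)·0.93^13·0.07^2 = 0.200292
  k=14: C(15,14)·0.93^14·0.07^1 = 0.380146
  k=15: C(15,15)·0.93^15·0.07^0 = 0.336701
Total = 0.917139

0.9171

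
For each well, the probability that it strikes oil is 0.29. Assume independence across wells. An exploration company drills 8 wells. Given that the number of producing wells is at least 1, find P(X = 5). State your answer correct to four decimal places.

0.0439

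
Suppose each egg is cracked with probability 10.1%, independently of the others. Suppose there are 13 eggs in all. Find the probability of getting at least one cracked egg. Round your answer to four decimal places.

0.7495

P(at least one) = 1 − P(none) = 1 − (1 − 0.101)^13
= 1 − 0.250539 = 0.749461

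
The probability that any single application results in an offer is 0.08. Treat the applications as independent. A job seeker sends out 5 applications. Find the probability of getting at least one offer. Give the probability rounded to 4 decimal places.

P(at least one) = 1 − P(none) = 1 − (1 − 0.08)^5
= 1 − 0.659082 = 0.340918

0.3409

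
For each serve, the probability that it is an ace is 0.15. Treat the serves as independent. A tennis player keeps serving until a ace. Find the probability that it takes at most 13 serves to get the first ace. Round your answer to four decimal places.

0.8791

Y = number of serves to the first success; geometric, p = 0.15.
P(Y ≤ 13) = 1 − (1−p)^13 = 1 − 0.120905 = 0.879095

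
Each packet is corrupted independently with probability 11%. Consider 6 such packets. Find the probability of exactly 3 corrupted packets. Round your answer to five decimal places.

0.01877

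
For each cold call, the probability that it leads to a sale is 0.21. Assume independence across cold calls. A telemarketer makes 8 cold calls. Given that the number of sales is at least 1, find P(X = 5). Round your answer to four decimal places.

0.0133

X ~ Binomial(8, 0.21). Want P(X=5 | X≥1) = P(X=5) / P(X≥1).
P(X=5) = C(8,5)·0.21^5·0.79^3 = 0.011276
P(X≥1) = 1 − 0.151711 = 0.848289
Ratio = 0.011276 / 0.848289 = 0.013293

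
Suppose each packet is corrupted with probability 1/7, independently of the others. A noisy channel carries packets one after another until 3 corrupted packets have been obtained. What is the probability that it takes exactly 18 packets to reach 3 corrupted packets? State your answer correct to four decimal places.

Y = trial on which the third success occurs; negative binomial, r=3, p=0.142857.
P(Y=18) = C(17,2) · p^3 · (1−p)^15
= 136 · 0.0029155 · 0.099037 = 0.039268

0.0393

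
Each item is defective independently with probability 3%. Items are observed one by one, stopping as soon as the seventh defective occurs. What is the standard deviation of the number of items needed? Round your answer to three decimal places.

Y = total items until the seventh success; negative binomial with r=7, p=0.03.
SD(Y) = √[r(1−p)/p²] = √(7544.44444) = 86.85876

86.859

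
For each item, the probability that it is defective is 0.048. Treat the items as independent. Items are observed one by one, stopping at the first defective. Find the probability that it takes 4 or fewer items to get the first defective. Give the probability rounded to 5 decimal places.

0.17861

Y = number of items to the first success; geometric, p = 0.048.
P(Y ≤ 4) = 1 − (1−p)^4 = 1 − 0.8213869 = 0.1786131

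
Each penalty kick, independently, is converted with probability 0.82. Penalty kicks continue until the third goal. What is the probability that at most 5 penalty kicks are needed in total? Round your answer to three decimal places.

0.956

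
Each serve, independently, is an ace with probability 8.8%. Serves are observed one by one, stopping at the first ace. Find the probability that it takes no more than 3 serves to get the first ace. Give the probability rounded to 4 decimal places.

Y = number of serves to the first success; geometric, p = 0.088.
P(Y ≤ 3) = 1 − (1−p)^3 = 1 − 0.758551 = 0.241449

0.2414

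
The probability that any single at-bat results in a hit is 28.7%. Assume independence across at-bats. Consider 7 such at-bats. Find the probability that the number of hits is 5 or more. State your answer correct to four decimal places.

X ~ Binomial(7, 0.287); P(X ≥ 5) = Σ C(7,k) p^k (1−p)^(7−k) over k:
  k=5: C(7,5)·0.287^5·0.713^2 = 0.020788
  k=6: C(7,6)·0.287^6·0.713^1 = 0.002789
  k=7: C(7,7)·0.287^7·0.713^0 = 0.000160
Total = 0.023737

0.0237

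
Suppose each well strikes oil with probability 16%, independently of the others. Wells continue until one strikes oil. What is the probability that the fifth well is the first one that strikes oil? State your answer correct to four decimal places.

0.0797

Geometric (trials to first success), p = 0.16.
P(Y = 5) = (1−p)^4 · p = 0.49787 · 0.16 = 0.079659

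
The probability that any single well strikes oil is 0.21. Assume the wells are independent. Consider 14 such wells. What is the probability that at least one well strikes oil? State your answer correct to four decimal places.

0.9631

P(at least one) = 1 − P(none) = 1 − (1 − 0.21)^14
= 1 − 0.036879 = 0.963121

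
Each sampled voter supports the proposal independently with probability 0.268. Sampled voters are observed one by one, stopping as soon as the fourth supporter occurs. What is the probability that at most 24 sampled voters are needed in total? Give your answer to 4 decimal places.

0.9182

Finishing within 24 sampled voters ⇔ at least 4 successes in the first 24. With X ~ Binomial(24, 0.268), P(Y ≤ 24) = 1 − P(X ≤ 3).
  k=0: C(24,0)·0.268^0·0.732^24 = 0.000560
  k=1: C(24,1)·0.268^1·0.732^23 = 0.004922
  k=2: C(24,2)·0.268^2·0.732^22 = 0.020722
  k=3: C(24,3)·0.268^3·0.732^21 = 0.055635
1 − 0.081838 = 0.918162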